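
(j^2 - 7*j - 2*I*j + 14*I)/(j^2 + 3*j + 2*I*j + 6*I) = (j^2 - j*(7 + 2*I) + 14*I)/(j^2 + j*(3 + 2*I) + 6*I)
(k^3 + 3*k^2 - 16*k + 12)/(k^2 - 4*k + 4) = (k^2 + 5*k - 6)/(k - 2)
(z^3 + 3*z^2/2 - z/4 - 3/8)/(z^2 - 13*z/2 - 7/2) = (z^2 + z - 3/4)/(z - 7)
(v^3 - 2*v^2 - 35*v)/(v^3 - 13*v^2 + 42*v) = (v + 5)/(v - 6)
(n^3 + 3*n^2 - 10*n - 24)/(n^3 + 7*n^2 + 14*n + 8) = (n - 3)/(n + 1)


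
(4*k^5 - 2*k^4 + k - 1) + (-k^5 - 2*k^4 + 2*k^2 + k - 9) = 3*k^5 - 4*k^4 + 2*k^2 + 2*k - 10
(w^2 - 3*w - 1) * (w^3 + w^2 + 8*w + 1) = w^5 - 2*w^4 + 4*w^3 - 24*w^2 - 11*w - 1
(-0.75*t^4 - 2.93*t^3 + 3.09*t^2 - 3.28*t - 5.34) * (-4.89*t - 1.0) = 3.6675*t^5 + 15.0777*t^4 - 12.1801*t^3 + 12.9492*t^2 + 29.3926*t + 5.34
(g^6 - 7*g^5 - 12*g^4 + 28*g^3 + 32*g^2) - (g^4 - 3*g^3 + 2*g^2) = g^6 - 7*g^5 - 13*g^4 + 31*g^3 + 30*g^2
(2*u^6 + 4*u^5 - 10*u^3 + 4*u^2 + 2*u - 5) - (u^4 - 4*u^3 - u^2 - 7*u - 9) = 2*u^6 + 4*u^5 - u^4 - 6*u^3 + 5*u^2 + 9*u + 4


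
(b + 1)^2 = b^2 + 2*b + 1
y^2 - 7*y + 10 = (y - 5)*(y - 2)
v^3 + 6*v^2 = v^2*(v + 6)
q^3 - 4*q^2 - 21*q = q*(q - 7)*(q + 3)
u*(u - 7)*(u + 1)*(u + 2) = u^4 - 4*u^3 - 19*u^2 - 14*u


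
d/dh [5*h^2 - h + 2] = 10*h - 1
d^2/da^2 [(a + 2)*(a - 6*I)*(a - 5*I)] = 6*a + 4 - 22*I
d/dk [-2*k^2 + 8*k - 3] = 8 - 4*k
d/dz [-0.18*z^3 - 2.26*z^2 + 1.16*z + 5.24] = -0.54*z^2 - 4.52*z + 1.16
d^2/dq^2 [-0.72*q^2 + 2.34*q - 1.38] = -1.44000000000000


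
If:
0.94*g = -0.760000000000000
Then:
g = -0.81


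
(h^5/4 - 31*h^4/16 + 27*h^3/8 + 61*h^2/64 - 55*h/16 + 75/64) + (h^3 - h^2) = h^5/4 - 31*h^4/16 + 35*h^3/8 - 3*h^2/64 - 55*h/16 + 75/64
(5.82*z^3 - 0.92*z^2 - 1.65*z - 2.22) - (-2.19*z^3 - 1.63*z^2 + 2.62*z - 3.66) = 8.01*z^3 + 0.71*z^2 - 4.27*z + 1.44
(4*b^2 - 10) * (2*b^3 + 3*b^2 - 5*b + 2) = 8*b^5 + 12*b^4 - 40*b^3 - 22*b^2 + 50*b - 20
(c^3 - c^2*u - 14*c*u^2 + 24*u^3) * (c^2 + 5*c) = c^5 - c^4*u + 5*c^4 - 14*c^3*u^2 - 5*c^3*u + 24*c^2*u^3 - 70*c^2*u^2 + 120*c*u^3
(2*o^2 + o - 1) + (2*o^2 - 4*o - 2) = 4*o^2 - 3*o - 3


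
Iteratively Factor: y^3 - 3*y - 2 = (y - 2)*(y^2 + 2*y + 1) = (y - 2)*(y + 1)*(y + 1)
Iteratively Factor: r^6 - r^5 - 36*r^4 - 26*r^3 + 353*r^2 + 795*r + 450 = (r + 3)*(r^5 - 4*r^4 - 24*r^3 + 46*r^2 + 215*r + 150) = (r + 2)*(r + 3)*(r^4 - 6*r^3 - 12*r^2 + 70*r + 75) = (r + 2)*(r + 3)^2*(r^3 - 9*r^2 + 15*r + 25) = (r + 1)*(r + 2)*(r + 3)^2*(r^2 - 10*r + 25) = (r - 5)*(r + 1)*(r + 2)*(r + 3)^2*(r - 5)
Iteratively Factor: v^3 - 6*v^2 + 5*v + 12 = (v - 3)*(v^2 - 3*v - 4) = (v - 4)*(v - 3)*(v + 1)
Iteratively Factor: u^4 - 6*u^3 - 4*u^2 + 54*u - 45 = (u - 5)*(u^3 - u^2 - 9*u + 9) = (u - 5)*(u - 1)*(u^2 - 9) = (u - 5)*(u - 1)*(u + 3)*(u - 3)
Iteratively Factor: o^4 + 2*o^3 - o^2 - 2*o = (o + 2)*(o^3 - o) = (o + 1)*(o + 2)*(o^2 - o) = (o - 1)*(o + 1)*(o + 2)*(o)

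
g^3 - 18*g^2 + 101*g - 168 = (g - 8)*(g - 7)*(g - 3)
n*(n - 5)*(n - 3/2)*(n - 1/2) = n^4 - 7*n^3 + 43*n^2/4 - 15*n/4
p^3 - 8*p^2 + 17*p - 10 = (p - 5)*(p - 2)*(p - 1)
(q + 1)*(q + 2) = q^2 + 3*q + 2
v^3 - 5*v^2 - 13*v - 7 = (v - 7)*(v + 1)^2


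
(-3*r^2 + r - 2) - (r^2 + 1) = -4*r^2 + r - 3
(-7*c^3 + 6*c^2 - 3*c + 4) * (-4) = 28*c^3 - 24*c^2 + 12*c - 16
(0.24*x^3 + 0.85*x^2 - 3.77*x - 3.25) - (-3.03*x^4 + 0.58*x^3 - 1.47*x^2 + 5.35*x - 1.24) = 3.03*x^4 - 0.34*x^3 + 2.32*x^2 - 9.12*x - 2.01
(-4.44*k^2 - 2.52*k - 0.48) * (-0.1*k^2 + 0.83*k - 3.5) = 0.444*k^4 - 3.4332*k^3 + 13.4964*k^2 + 8.4216*k + 1.68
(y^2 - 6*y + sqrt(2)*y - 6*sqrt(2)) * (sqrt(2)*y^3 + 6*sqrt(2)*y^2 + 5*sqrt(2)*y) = sqrt(2)*y^5 + 2*y^4 - 31*sqrt(2)*y^3 - 62*y^2 - 30*sqrt(2)*y^2 - 60*y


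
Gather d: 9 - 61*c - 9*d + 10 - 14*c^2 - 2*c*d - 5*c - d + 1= -14*c^2 - 66*c + d*(-2*c - 10) + 20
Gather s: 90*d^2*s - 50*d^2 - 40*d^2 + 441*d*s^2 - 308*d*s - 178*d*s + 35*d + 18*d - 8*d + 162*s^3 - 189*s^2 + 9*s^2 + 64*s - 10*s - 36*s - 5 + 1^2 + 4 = -90*d^2 + 45*d + 162*s^3 + s^2*(441*d - 180) + s*(90*d^2 - 486*d + 18)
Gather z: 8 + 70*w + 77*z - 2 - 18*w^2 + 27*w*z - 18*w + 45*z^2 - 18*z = -18*w^2 + 52*w + 45*z^2 + z*(27*w + 59) + 6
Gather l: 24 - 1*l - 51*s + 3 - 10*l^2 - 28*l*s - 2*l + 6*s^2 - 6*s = -10*l^2 + l*(-28*s - 3) + 6*s^2 - 57*s + 27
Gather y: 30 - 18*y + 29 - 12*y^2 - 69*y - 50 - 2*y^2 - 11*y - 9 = -14*y^2 - 98*y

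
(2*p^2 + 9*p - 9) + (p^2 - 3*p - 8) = 3*p^2 + 6*p - 17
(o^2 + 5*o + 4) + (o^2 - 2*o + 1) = 2*o^2 + 3*o + 5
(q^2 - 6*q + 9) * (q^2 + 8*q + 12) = q^4 + 2*q^3 - 27*q^2 + 108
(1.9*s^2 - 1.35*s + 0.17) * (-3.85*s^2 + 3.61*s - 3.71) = -7.315*s^4 + 12.0565*s^3 - 12.577*s^2 + 5.6222*s - 0.6307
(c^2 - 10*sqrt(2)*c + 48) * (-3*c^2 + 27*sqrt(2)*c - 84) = -3*c^4 + 57*sqrt(2)*c^3 - 768*c^2 + 2136*sqrt(2)*c - 4032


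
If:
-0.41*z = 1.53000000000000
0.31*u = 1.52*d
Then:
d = 0.203947368421053*u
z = -3.73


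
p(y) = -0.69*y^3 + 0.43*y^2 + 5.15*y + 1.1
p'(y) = -2.07*y^2 + 0.86*y + 5.15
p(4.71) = -37.20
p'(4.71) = -36.72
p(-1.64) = -3.15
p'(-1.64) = -1.83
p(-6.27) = 155.79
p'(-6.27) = -81.62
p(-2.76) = 4.67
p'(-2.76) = -12.99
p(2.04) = 7.54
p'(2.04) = -1.71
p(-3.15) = 10.71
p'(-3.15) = -18.10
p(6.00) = -101.56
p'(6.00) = -64.21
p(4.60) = -33.27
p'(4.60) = -34.70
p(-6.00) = 134.72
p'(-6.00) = -74.53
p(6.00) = -101.56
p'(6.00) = -64.21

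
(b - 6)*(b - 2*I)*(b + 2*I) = b^3 - 6*b^2 + 4*b - 24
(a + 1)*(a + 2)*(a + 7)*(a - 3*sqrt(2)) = a^4 - 3*sqrt(2)*a^3 + 10*a^3 - 30*sqrt(2)*a^2 + 23*a^2 - 69*sqrt(2)*a + 14*a - 42*sqrt(2)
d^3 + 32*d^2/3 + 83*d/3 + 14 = (d + 2/3)*(d + 3)*(d + 7)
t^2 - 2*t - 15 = (t - 5)*(t + 3)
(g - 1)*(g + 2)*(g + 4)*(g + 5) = g^4 + 10*g^3 + 27*g^2 + 2*g - 40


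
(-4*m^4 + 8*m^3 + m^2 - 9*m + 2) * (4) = -16*m^4 + 32*m^3 + 4*m^2 - 36*m + 8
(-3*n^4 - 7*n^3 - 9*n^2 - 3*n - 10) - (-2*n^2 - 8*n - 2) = -3*n^4 - 7*n^3 - 7*n^2 + 5*n - 8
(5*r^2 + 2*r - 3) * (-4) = -20*r^2 - 8*r + 12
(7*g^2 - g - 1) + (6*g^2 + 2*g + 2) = 13*g^2 + g + 1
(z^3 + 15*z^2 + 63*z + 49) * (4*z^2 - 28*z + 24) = 4*z^5 + 32*z^4 - 144*z^3 - 1208*z^2 + 140*z + 1176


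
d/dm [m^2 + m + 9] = 2*m + 1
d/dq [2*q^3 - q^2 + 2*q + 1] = 6*q^2 - 2*q + 2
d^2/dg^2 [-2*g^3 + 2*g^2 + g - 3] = 4 - 12*g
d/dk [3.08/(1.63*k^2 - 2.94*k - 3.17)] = (9.0552 - 10.0408*k)/(-1.63*k^2 + 2.94*k + 3.17)^2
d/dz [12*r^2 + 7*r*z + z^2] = 7*r + 2*z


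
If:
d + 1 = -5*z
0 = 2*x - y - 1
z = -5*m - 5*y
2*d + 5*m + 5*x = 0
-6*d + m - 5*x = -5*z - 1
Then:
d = -156/251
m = -130/251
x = 962/1255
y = 669/1255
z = -19/251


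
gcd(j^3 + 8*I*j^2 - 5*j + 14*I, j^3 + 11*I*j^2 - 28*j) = j + 7*I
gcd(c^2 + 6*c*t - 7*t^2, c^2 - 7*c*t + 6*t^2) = -c + t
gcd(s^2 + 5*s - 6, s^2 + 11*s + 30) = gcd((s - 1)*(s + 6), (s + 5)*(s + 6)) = s + 6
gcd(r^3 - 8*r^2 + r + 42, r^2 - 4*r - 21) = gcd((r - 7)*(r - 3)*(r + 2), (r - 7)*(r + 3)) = r - 7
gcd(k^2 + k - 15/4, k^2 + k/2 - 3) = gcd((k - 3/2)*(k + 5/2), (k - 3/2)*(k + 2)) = k - 3/2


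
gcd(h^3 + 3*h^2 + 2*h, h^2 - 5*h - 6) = h + 1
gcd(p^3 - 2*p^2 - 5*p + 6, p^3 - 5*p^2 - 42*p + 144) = p - 3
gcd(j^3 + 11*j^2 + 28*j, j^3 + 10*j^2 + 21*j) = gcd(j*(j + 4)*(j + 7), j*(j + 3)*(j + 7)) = j^2 + 7*j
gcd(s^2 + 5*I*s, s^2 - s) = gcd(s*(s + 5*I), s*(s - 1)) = s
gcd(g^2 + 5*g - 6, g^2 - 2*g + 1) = g - 1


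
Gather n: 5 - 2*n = 5 - 2*n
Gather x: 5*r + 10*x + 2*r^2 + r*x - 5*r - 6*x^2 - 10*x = 2*r^2 + r*x - 6*x^2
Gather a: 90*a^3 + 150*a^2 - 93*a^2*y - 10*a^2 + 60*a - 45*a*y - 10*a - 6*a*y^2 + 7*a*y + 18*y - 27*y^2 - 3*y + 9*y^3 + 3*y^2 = 90*a^3 + a^2*(140 - 93*y) + a*(-6*y^2 - 38*y + 50) + 9*y^3 - 24*y^2 + 15*y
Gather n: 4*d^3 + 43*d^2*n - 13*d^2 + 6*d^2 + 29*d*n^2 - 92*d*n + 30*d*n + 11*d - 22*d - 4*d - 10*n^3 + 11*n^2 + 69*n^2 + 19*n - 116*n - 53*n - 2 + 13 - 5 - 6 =4*d^3 - 7*d^2 - 15*d - 10*n^3 + n^2*(29*d + 80) + n*(43*d^2 - 62*d - 150)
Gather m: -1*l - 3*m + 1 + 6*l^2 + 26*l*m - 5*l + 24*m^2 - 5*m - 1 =6*l^2 - 6*l + 24*m^2 + m*(26*l - 8)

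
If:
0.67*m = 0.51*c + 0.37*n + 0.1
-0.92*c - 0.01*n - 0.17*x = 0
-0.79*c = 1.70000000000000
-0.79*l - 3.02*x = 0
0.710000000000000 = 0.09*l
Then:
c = -2.15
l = 7.89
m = 127.21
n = 233.06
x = -2.06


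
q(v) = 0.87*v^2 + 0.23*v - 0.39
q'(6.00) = 10.67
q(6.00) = 32.31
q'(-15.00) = -25.87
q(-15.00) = 191.91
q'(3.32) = 6.01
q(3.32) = 9.96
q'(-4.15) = -6.99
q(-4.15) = 13.64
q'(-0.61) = -0.83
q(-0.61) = -0.21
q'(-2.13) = -3.48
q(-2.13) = 3.07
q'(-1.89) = -3.06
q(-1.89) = 2.28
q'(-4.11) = -6.92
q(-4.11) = 13.36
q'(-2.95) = -4.90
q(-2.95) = 6.50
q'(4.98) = 8.90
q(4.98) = 22.33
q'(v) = 1.74*v + 0.23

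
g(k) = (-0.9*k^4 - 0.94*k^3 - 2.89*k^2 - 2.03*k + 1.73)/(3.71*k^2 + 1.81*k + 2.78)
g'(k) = (-7.42*k - 1.81)*(-0.9*k^4 - 0.94*k^3 - 2.89*k^2 - 2.03*k + 1.73)/(3.71*k^2 + 1.81*k + 2.78)^2 + (-3.6*k^3 - 2.82*k^2 - 5.78*k - 2.03)/(3.71*k^2 + 1.81*k + 2.78) = (-6.678*k^5 - 8.3744*k^4 - 13.4108*k^3 - 5.5392*k^2 - 28.905*k - 8.7747)/(13.7641*k^4 + 13.4302*k^3 + 23.9037*k^2 + 10.0636*k + 7.7284)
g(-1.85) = -0.74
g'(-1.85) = 1.07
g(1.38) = -1.00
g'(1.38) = -1.04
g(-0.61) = 0.65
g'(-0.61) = 0.99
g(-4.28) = -4.30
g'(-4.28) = 1.98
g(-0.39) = 0.80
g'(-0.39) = 0.33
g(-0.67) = 0.59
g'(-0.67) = 1.09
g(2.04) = -1.73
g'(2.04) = -1.22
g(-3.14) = -2.34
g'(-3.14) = 1.47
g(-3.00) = -2.14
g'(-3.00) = 1.41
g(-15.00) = -53.07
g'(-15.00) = 7.14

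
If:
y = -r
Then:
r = -y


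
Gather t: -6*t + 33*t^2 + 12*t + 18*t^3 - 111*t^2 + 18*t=18*t^3 - 78*t^2 + 24*t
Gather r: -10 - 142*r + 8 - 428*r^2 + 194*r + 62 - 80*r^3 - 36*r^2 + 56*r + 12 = -80*r^3 - 464*r^2 + 108*r + 72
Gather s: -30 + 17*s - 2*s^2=-2*s^2 + 17*s - 30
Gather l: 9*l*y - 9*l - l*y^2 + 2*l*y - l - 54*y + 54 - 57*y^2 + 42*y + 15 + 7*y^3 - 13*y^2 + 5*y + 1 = l*(-y^2 + 11*y - 10) + 7*y^3 - 70*y^2 - 7*y + 70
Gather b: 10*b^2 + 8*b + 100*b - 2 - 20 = 10*b^2 + 108*b - 22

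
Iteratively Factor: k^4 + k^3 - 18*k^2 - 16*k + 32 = (k + 2)*(k^3 - k^2 - 16*k + 16) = (k - 1)*(k + 2)*(k^2 - 16) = (k - 4)*(k - 1)*(k + 2)*(k + 4)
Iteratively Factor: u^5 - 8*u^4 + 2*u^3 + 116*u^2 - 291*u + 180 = (u - 5)*(u^4 - 3*u^3 - 13*u^2 + 51*u - 36) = (u - 5)*(u - 3)*(u^3 - 13*u + 12) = (u - 5)*(u - 3)*(u - 1)*(u^2 + u - 12) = (u - 5)*(u - 3)^2*(u - 1)*(u + 4)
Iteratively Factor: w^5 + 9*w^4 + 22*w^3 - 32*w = (w + 4)*(w^4 + 5*w^3 + 2*w^2 - 8*w) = w*(w + 4)*(w^3 + 5*w^2 + 2*w - 8) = w*(w + 4)^2*(w^2 + w - 2) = w*(w - 1)*(w + 4)^2*(w + 2)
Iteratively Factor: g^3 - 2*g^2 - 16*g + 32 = (g - 4)*(g^2 + 2*g - 8) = (g - 4)*(g - 2)*(g + 4)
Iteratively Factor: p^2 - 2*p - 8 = (p - 4)*(p + 2)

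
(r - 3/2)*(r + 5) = r^2 + 7*r/2 - 15/2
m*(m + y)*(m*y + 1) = m^3*y + m^2*y^2 + m^2 + m*y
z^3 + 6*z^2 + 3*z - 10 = (z - 1)*(z + 2)*(z + 5)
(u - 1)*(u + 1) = u^2 - 1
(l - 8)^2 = l^2 - 16*l + 64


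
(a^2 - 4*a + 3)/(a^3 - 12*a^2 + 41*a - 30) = (a - 3)/(a^2 - 11*a + 30)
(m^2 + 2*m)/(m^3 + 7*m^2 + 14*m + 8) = m/(m^2 + 5*m + 4)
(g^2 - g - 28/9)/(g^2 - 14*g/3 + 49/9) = (3*g + 4)/(3*g - 7)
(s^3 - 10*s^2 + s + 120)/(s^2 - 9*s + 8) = (s^2 - 2*s - 15)/(s - 1)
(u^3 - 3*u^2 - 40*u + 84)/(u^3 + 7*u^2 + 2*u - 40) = (u^2 - u - 42)/(u^2 + 9*u + 20)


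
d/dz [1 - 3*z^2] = -6*z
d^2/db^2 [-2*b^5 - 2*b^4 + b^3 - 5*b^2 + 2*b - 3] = -40*b^3 - 24*b^2 + 6*b - 10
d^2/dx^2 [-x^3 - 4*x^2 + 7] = -6*x - 8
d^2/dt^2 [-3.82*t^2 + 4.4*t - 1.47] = -7.64000000000000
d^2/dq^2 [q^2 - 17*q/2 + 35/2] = 2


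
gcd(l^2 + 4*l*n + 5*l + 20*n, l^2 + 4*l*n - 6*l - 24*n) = l + 4*n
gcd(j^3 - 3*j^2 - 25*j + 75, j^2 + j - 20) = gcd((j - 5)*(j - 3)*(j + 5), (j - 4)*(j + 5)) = j + 5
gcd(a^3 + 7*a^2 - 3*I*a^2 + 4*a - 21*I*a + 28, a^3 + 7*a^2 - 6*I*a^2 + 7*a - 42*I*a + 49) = a^2 + a*(7 + I) + 7*I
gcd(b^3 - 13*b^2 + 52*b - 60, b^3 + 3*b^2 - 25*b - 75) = b - 5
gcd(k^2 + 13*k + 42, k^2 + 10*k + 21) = k + 7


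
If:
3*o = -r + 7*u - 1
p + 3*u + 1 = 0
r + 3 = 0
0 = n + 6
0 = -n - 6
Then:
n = -6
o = 7*u/3 + 2/3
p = -3*u - 1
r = -3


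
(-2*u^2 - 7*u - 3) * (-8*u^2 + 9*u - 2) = 16*u^4 + 38*u^3 - 35*u^2 - 13*u + 6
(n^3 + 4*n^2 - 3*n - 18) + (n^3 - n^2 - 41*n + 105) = 2*n^3 + 3*n^2 - 44*n + 87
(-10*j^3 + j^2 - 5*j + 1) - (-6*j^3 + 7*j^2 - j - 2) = -4*j^3 - 6*j^2 - 4*j + 3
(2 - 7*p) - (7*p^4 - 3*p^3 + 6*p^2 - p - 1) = -7*p^4 + 3*p^3 - 6*p^2 - 6*p + 3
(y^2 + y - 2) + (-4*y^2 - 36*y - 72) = -3*y^2 - 35*y - 74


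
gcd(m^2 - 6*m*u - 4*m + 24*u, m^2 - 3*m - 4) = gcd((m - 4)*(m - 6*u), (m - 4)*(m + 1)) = m - 4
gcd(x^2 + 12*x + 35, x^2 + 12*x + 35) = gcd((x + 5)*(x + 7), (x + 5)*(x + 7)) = x^2 + 12*x + 35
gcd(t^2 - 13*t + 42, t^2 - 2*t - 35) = t - 7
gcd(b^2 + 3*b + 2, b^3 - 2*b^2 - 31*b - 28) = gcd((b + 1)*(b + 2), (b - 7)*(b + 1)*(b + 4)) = b + 1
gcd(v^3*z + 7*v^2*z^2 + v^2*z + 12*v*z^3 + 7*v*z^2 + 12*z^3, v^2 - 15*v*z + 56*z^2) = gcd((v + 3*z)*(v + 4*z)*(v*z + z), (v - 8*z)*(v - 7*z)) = 1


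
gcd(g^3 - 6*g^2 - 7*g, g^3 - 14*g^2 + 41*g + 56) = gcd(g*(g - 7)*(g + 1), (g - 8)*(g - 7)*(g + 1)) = g^2 - 6*g - 7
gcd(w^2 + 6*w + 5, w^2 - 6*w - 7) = w + 1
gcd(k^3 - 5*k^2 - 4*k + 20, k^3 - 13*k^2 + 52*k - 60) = k^2 - 7*k + 10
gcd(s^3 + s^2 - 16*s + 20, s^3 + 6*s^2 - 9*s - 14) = s - 2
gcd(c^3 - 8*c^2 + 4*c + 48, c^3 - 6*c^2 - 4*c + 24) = c^2 - 4*c - 12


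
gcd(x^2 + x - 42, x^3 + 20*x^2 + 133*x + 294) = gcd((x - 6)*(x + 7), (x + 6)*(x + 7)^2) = x + 7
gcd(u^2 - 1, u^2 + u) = u + 1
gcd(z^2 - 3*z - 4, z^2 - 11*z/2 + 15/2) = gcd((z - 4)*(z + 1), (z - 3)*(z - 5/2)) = 1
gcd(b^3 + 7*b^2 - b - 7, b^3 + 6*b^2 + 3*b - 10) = b - 1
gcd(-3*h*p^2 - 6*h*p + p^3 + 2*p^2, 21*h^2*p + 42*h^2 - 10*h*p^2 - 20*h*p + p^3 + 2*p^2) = -3*h*p - 6*h + p^2 + 2*p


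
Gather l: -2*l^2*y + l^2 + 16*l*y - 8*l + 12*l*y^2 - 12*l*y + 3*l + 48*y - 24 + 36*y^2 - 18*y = l^2*(1 - 2*y) + l*(12*y^2 + 4*y - 5) + 36*y^2 + 30*y - 24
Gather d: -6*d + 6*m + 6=-6*d + 6*m + 6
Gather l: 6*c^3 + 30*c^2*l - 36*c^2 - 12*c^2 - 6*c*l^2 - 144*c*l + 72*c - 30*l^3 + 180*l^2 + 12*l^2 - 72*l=6*c^3 - 48*c^2 + 72*c - 30*l^3 + l^2*(192 - 6*c) + l*(30*c^2 - 144*c - 72)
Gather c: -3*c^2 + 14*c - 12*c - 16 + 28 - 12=-3*c^2 + 2*c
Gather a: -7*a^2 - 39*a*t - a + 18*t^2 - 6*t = -7*a^2 + a*(-39*t - 1) + 18*t^2 - 6*t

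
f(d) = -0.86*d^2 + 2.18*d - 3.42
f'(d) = 2.18 - 1.72*d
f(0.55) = -2.48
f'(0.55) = 1.23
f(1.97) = -2.46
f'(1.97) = -1.21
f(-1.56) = -8.91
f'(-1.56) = 4.86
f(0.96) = -2.12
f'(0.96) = 0.53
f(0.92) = -2.14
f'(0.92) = 0.60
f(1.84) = -2.32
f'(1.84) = -0.98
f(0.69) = -2.33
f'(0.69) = 0.99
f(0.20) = -3.02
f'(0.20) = 1.84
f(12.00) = -101.10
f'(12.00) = -18.46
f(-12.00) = -153.42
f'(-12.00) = 22.82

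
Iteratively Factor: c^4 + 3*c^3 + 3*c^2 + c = (c + 1)*(c^3 + 2*c^2 + c) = (c + 1)^2*(c^2 + c) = (c + 1)^3*(c)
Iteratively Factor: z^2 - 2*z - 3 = (z + 1)*(z - 3)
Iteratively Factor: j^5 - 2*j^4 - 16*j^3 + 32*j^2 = (j)*(j^4 - 2*j^3 - 16*j^2 + 32*j) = j*(j - 2)*(j^3 - 16*j) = j*(j - 4)*(j - 2)*(j^2 + 4*j) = j^2*(j - 4)*(j - 2)*(j + 4)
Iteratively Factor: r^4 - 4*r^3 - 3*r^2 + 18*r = (r - 3)*(r^3 - r^2 - 6*r) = (r - 3)*(r + 2)*(r^2 - 3*r) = (r - 3)^2*(r + 2)*(r)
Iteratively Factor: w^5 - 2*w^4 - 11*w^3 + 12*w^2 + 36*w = (w + 2)*(w^4 - 4*w^3 - 3*w^2 + 18*w) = (w - 3)*(w + 2)*(w^3 - w^2 - 6*w) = (w - 3)*(w + 2)^2*(w^2 - 3*w) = w*(w - 3)*(w + 2)^2*(w - 3)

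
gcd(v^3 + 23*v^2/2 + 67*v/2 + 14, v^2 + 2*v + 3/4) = v + 1/2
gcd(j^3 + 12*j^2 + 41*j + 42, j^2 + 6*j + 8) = j + 2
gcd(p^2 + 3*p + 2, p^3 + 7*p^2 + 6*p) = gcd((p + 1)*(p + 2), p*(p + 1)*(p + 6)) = p + 1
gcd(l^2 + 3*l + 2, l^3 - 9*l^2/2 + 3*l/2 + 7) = l + 1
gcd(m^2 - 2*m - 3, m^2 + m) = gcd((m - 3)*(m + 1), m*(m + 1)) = m + 1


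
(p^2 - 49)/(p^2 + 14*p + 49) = (p - 7)/(p + 7)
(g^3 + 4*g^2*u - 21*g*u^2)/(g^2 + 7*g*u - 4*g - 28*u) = g*(g - 3*u)/(g - 4)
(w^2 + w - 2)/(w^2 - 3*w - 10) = (w - 1)/(w - 5)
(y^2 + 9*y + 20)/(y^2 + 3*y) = (y^2 + 9*y + 20)/(y*(y + 3))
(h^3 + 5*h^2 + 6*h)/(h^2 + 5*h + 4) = h*(h^2 + 5*h + 6)/(h^2 + 5*h + 4)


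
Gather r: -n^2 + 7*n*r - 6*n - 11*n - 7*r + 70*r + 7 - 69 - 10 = -n^2 - 17*n + r*(7*n + 63) - 72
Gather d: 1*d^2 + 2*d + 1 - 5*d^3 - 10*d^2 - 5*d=-5*d^3 - 9*d^2 - 3*d + 1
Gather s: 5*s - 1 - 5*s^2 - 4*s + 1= -5*s^2 + s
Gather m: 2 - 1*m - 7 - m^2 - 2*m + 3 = -m^2 - 3*m - 2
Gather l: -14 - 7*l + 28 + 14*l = 7*l + 14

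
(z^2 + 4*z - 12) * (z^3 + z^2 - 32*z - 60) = z^5 + 5*z^4 - 40*z^3 - 200*z^2 + 144*z + 720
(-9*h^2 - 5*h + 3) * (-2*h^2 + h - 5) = 18*h^4 + h^3 + 34*h^2 + 28*h - 15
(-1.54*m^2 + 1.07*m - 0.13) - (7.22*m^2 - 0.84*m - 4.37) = -8.76*m^2 + 1.91*m + 4.24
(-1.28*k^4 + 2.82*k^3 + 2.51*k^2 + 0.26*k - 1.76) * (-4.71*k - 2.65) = 6.0288*k^5 - 9.8902*k^4 - 19.2951*k^3 - 7.8761*k^2 + 7.6006*k + 4.664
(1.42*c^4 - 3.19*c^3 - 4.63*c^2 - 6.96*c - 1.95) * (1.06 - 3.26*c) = -4.6292*c^5 + 11.9046*c^4 + 11.7124*c^3 + 17.7818*c^2 - 1.0206*c - 2.067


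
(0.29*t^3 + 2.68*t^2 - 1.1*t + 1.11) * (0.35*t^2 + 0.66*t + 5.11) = 0.1015*t^5 + 1.1294*t^4 + 2.8657*t^3 + 13.3573*t^2 - 4.8884*t + 5.6721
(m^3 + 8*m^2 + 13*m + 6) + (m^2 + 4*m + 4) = m^3 + 9*m^2 + 17*m + 10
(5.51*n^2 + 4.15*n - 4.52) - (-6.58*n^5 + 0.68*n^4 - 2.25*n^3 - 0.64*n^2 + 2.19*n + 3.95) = 6.58*n^5 - 0.68*n^4 + 2.25*n^3 + 6.15*n^2 + 1.96*n - 8.47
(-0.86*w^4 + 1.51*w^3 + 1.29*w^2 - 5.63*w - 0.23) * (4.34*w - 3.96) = -3.7324*w^5 + 9.959*w^4 - 0.380999999999999*w^3 - 29.5426*w^2 + 21.2966*w + 0.9108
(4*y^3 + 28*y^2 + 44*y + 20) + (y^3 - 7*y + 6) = 5*y^3 + 28*y^2 + 37*y + 26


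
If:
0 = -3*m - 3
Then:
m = -1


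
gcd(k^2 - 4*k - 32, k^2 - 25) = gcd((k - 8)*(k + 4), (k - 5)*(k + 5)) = 1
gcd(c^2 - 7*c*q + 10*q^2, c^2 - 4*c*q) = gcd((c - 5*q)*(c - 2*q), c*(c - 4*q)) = 1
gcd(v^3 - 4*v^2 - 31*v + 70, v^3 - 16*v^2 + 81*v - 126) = v - 7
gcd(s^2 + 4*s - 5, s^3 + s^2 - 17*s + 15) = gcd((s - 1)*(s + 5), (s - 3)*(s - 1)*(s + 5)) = s^2 + 4*s - 5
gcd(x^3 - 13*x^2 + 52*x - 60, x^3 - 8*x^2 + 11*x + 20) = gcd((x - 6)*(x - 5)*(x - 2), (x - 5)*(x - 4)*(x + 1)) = x - 5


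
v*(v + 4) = v^2 + 4*v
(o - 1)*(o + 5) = o^2 + 4*o - 5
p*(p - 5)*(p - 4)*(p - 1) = p^4 - 10*p^3 + 29*p^2 - 20*p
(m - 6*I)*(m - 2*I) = m^2 - 8*I*m - 12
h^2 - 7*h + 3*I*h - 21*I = (h - 7)*(h + 3*I)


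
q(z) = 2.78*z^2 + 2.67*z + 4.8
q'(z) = 5.56*z + 2.67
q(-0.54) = 4.17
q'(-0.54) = -0.33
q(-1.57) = 7.46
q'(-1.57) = -6.06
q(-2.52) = 15.73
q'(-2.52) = -11.34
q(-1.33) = 6.17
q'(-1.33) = -4.72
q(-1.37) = 6.36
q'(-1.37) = -4.95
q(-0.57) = 4.18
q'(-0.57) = -0.50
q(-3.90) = 36.67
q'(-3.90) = -19.01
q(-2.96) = 21.25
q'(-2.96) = -13.79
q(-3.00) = 21.81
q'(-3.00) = -14.01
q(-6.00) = 88.86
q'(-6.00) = -30.69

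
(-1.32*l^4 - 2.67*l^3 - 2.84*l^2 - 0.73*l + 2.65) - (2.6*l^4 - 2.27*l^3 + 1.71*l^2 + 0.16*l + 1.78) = -3.92*l^4 - 0.4*l^3 - 4.55*l^2 - 0.89*l + 0.87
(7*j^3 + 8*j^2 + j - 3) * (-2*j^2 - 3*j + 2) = -14*j^5 - 37*j^4 - 12*j^3 + 19*j^2 + 11*j - 6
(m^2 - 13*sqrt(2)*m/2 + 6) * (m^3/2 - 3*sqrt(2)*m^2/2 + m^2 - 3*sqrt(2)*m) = m^5/2 - 19*sqrt(2)*m^4/4 + m^4 - 19*sqrt(2)*m^3/2 + 45*m^3/2 - 9*sqrt(2)*m^2 + 45*m^2 - 18*sqrt(2)*m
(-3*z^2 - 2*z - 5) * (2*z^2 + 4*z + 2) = -6*z^4 - 16*z^3 - 24*z^2 - 24*z - 10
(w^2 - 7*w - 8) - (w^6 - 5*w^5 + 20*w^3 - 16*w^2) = -w^6 + 5*w^5 - 20*w^3 + 17*w^2 - 7*w - 8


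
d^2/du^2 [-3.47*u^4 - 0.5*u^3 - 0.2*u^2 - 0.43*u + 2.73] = -41.64*u^2 - 3.0*u - 0.4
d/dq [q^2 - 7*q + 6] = 2*q - 7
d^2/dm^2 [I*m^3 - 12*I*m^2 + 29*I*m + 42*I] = 6*I*(m - 4)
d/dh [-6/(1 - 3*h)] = -18/(3*h - 1)^2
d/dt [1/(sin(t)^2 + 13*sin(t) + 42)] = -(2*sin(t) + 13)*cos(t)/(sin(t)^2 + 13*sin(t) + 42)^2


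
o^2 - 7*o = o*(o - 7)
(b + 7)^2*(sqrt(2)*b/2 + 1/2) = sqrt(2)*b^3/2 + b^2/2 + 7*sqrt(2)*b^2 + 7*b + 49*sqrt(2)*b/2 + 49/2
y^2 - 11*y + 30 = (y - 6)*(y - 5)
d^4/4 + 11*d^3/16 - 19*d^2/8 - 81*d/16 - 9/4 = (d/4 + 1)*(d - 3)*(d + 3/4)*(d + 1)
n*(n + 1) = n^2 + n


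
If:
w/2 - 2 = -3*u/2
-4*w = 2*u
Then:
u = 8/5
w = -4/5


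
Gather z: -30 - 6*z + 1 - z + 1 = -7*z - 28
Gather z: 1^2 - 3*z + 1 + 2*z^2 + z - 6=2*z^2 - 2*z - 4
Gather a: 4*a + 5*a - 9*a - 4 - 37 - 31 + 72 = 0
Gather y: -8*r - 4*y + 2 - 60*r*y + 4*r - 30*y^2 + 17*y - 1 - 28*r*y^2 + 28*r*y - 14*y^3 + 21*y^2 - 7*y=-4*r - 14*y^3 + y^2*(-28*r - 9) + y*(6 - 32*r) + 1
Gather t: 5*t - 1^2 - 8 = 5*t - 9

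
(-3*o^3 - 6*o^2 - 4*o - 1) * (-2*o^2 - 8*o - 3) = 6*o^5 + 36*o^4 + 65*o^3 + 52*o^2 + 20*o + 3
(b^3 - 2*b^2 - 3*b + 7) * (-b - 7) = -b^4 - 5*b^3 + 17*b^2 + 14*b - 49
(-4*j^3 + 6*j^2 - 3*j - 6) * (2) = -8*j^3 + 12*j^2 - 6*j - 12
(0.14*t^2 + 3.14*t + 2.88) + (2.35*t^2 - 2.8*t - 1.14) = 2.49*t^2 + 0.34*t + 1.74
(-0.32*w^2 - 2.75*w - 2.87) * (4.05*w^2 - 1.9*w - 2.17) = -1.296*w^4 - 10.5295*w^3 - 5.7041*w^2 + 11.4205*w + 6.2279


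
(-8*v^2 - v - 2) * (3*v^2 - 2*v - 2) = -24*v^4 + 13*v^3 + 12*v^2 + 6*v + 4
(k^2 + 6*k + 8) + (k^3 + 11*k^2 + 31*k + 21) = k^3 + 12*k^2 + 37*k + 29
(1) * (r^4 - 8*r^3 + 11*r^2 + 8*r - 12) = r^4 - 8*r^3 + 11*r^2 + 8*r - 12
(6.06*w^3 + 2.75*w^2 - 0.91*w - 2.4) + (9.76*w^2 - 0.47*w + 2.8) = 6.06*w^3 + 12.51*w^2 - 1.38*w + 0.4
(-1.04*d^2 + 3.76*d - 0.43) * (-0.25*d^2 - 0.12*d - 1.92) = 0.26*d^4 - 0.8152*d^3 + 1.6531*d^2 - 7.1676*d + 0.8256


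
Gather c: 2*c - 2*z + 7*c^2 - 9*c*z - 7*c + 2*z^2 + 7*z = 7*c^2 + c*(-9*z - 5) + 2*z^2 + 5*z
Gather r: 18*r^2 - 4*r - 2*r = 18*r^2 - 6*r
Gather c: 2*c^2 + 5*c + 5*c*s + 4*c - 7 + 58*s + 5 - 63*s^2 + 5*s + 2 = 2*c^2 + c*(5*s + 9) - 63*s^2 + 63*s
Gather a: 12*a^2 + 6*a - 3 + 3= 12*a^2 + 6*a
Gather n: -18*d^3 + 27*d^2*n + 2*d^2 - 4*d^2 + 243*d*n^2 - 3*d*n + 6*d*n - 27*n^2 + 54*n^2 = -18*d^3 - 2*d^2 + n^2*(243*d + 27) + n*(27*d^2 + 3*d)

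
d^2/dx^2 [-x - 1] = 0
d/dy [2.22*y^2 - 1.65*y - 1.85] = 4.44*y - 1.65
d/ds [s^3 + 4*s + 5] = 3*s^2 + 4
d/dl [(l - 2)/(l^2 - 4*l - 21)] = (l^2 - 4*l - 2*(l - 2)^2 - 21)/(-l^2 + 4*l + 21)^2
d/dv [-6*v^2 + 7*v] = 7 - 12*v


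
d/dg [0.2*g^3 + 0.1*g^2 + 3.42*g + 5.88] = 0.6*g^2 + 0.2*g + 3.42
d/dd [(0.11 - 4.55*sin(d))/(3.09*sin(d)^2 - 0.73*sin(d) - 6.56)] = (14.0595*sin(d)^2 - 0.6798*sin(d) + 29.9283)*cos(d)/(9.5481*sin(d)^4 - 4.5114*sin(d)^3 - 40.0079*sin(d)^2 + 9.5776*sin(d) + 43.0336)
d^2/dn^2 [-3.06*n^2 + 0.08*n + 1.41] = -6.12000000000000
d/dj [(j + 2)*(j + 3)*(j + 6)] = 3*j^2 + 22*j + 36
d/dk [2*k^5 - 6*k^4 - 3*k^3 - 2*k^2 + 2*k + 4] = 10*k^4 - 24*k^3 - 9*k^2 - 4*k + 2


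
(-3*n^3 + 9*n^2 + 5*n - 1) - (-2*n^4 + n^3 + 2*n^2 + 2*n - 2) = 2*n^4 - 4*n^3 + 7*n^2 + 3*n + 1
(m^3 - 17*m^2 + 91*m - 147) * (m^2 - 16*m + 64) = m^5 - 33*m^4 + 427*m^3 - 2691*m^2 + 8176*m - 9408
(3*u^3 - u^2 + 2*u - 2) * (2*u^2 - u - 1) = 6*u^5 - 5*u^4 + 2*u^3 - 5*u^2 + 2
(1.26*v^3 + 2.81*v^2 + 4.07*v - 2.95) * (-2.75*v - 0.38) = -3.465*v^4 - 8.2063*v^3 - 12.2603*v^2 + 6.5659*v + 1.121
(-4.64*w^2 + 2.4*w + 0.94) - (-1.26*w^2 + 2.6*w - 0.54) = -3.38*w^2 - 0.2*w + 1.48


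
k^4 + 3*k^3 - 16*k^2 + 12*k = k*(k - 2)*(k - 1)*(k + 6)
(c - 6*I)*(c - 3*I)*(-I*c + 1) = -I*c^3 - 8*c^2 + 9*I*c - 18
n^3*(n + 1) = n^4 + n^3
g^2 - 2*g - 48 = (g - 8)*(g + 6)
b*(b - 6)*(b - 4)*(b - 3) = b^4 - 13*b^3 + 54*b^2 - 72*b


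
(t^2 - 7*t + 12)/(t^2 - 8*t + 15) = (t - 4)/(t - 5)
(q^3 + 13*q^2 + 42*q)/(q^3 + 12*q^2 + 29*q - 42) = q/(q - 1)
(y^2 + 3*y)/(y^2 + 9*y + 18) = y/(y + 6)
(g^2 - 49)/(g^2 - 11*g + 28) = (g + 7)/(g - 4)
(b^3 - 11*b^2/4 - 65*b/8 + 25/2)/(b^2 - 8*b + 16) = (8*b^2 + 10*b - 25)/(8*(b - 4))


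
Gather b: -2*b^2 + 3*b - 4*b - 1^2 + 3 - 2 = -2*b^2 - b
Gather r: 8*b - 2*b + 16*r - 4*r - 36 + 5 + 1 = 6*b + 12*r - 30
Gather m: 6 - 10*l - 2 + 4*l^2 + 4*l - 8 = 4*l^2 - 6*l - 4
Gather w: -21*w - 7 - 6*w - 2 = -27*w - 9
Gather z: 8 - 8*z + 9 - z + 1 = 18 - 9*z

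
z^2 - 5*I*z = z*(z - 5*I)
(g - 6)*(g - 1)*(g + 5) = g^3 - 2*g^2 - 29*g + 30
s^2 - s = s*(s - 1)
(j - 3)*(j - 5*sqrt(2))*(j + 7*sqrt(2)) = j^3 - 3*j^2 + 2*sqrt(2)*j^2 - 70*j - 6*sqrt(2)*j + 210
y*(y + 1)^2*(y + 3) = y^4 + 5*y^3 + 7*y^2 + 3*y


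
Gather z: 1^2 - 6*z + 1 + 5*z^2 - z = 5*z^2 - 7*z + 2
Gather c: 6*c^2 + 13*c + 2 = 6*c^2 + 13*c + 2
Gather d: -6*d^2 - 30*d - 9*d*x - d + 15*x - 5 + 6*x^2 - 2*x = -6*d^2 + d*(-9*x - 31) + 6*x^2 + 13*x - 5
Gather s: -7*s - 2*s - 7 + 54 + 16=63 - 9*s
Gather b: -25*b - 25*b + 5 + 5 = 10 - 50*b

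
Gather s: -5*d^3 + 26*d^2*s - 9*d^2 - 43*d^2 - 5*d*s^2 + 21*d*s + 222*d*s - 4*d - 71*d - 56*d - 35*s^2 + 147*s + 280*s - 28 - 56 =-5*d^3 - 52*d^2 - 131*d + s^2*(-5*d - 35) + s*(26*d^2 + 243*d + 427) - 84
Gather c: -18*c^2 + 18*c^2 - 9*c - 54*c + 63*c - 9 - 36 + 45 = 0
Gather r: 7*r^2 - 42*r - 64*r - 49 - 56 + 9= 7*r^2 - 106*r - 96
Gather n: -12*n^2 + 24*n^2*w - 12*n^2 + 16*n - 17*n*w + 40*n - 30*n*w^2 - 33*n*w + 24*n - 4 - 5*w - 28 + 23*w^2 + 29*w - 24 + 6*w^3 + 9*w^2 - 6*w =n^2*(24*w - 24) + n*(-30*w^2 - 50*w + 80) + 6*w^3 + 32*w^2 + 18*w - 56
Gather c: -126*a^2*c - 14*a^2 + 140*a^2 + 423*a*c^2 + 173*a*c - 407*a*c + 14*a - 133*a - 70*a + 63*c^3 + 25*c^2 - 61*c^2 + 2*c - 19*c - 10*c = 126*a^2 - 189*a + 63*c^3 + c^2*(423*a - 36) + c*(-126*a^2 - 234*a - 27)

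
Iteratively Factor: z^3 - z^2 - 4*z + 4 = (z + 2)*(z^2 - 3*z + 2) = (z - 2)*(z + 2)*(z - 1)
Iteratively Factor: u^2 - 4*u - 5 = (u + 1)*(u - 5)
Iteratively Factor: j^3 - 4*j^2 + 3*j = (j - 3)*(j^2 - j) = j*(j - 3)*(j - 1)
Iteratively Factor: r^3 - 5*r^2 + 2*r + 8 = (r - 2)*(r^2 - 3*r - 4) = (r - 4)*(r - 2)*(r + 1)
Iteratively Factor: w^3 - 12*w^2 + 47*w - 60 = (w - 3)*(w^2 - 9*w + 20) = (w - 4)*(w - 3)*(w - 5)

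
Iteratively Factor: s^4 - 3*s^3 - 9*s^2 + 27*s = (s - 3)*(s^3 - 9*s) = s*(s - 3)*(s^2 - 9) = s*(s - 3)^2*(s + 3)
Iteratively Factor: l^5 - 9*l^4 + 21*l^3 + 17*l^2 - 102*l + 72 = (l - 3)*(l^4 - 6*l^3 + 3*l^2 + 26*l - 24) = (l - 3)*(l - 1)*(l^3 - 5*l^2 - 2*l + 24) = (l - 3)^2*(l - 1)*(l^2 - 2*l - 8) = (l - 3)^2*(l - 1)*(l + 2)*(l - 4)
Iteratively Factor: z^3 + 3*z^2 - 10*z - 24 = (z - 3)*(z^2 + 6*z + 8) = (z - 3)*(z + 2)*(z + 4)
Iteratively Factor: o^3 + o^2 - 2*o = (o)*(o^2 + o - 2) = o*(o + 2)*(o - 1)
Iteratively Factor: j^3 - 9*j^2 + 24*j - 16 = (j - 1)*(j^2 - 8*j + 16) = (j - 4)*(j - 1)*(j - 4)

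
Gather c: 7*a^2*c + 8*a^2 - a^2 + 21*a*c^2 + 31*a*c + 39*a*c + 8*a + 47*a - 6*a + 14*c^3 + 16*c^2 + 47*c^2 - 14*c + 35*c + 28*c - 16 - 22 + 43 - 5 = 7*a^2 + 49*a + 14*c^3 + c^2*(21*a + 63) + c*(7*a^2 + 70*a + 49)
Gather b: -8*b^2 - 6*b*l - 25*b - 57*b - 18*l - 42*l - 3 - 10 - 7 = -8*b^2 + b*(-6*l - 82) - 60*l - 20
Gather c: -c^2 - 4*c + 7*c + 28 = -c^2 + 3*c + 28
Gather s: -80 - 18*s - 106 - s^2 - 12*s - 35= -s^2 - 30*s - 221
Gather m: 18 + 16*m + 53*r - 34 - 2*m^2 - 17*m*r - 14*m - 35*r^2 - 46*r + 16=-2*m^2 + m*(2 - 17*r) - 35*r^2 + 7*r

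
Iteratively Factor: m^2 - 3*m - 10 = (m - 5)*(m + 2)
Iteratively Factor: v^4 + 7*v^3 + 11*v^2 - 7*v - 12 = (v + 3)*(v^3 + 4*v^2 - v - 4) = (v + 1)*(v + 3)*(v^2 + 3*v - 4) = (v - 1)*(v + 1)*(v + 3)*(v + 4)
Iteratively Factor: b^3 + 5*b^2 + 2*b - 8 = (b + 4)*(b^2 + b - 2) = (b + 2)*(b + 4)*(b - 1)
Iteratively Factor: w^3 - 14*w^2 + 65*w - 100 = (w - 5)*(w^2 - 9*w + 20) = (w - 5)*(w - 4)*(w - 5)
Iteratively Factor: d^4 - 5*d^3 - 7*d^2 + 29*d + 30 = (d - 3)*(d^3 - 2*d^2 - 13*d - 10) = (d - 5)*(d - 3)*(d^2 + 3*d + 2) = (d - 5)*(d - 3)*(d + 1)*(d + 2)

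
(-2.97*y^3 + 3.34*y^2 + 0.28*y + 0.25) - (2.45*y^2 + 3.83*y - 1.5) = -2.97*y^3 + 0.89*y^2 - 3.55*y + 1.75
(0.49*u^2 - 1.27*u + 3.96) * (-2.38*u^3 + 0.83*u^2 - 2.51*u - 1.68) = -1.1662*u^5 + 3.4293*u^4 - 11.7088*u^3 + 5.6513*u^2 - 7.806*u - 6.6528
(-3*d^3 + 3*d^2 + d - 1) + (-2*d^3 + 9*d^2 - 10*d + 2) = -5*d^3 + 12*d^2 - 9*d + 1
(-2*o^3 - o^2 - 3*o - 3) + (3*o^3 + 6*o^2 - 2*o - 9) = o^3 + 5*o^2 - 5*o - 12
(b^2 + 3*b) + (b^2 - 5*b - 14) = 2*b^2 - 2*b - 14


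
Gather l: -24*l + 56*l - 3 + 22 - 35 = 32*l - 16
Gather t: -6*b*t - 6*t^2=-6*b*t - 6*t^2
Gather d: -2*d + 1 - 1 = -2*d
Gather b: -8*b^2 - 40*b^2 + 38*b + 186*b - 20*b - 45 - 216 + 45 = -48*b^2 + 204*b - 216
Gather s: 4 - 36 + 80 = 48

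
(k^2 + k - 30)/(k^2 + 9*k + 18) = (k - 5)/(k + 3)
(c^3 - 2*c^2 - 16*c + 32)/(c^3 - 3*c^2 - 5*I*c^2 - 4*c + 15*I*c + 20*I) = (c^2 + 2*c - 8)/(c^2 + c*(1 - 5*I) - 5*I)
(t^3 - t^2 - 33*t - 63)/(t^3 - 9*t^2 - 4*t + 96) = (t^2 - 4*t - 21)/(t^2 - 12*t + 32)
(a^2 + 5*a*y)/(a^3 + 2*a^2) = (a + 5*y)/(a*(a + 2))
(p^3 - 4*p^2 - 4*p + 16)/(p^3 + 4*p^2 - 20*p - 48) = (p - 2)/(p + 6)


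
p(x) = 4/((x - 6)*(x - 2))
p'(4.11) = -0.06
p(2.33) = -3.30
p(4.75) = -1.16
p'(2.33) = 9.11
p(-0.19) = 0.30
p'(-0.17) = 0.19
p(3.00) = -1.33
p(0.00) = 0.33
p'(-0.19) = 0.18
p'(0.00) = 0.22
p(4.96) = -1.30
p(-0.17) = 0.30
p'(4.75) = -0.51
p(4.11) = -1.00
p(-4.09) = 0.07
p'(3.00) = 0.89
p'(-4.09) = 0.02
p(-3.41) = 0.08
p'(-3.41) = 0.02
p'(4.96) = -0.81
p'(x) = -4/((x - 6)*(x - 2)^2) - 4/((x - 6)^2*(x - 2)) = 8*(4 - x)/(x^4 - 16*x^3 + 88*x^2 - 192*x + 144)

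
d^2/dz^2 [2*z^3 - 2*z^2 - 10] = 12*z - 4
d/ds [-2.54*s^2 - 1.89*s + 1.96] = -5.08*s - 1.89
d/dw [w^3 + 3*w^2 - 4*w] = 3*w^2 + 6*w - 4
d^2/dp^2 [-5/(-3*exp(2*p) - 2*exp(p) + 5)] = 10*(4*(3*exp(p) + 1)^2*exp(p) - (6*exp(p) + 1)*(3*exp(2*p) + 2*exp(p) - 5))*exp(p)/(3*exp(2*p) + 2*exp(p) - 5)^3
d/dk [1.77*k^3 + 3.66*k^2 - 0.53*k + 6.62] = 5.31*k^2 + 7.32*k - 0.53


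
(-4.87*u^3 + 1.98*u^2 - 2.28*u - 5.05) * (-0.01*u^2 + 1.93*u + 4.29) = 0.0487*u^5 - 9.4189*u^4 - 17.0481*u^3 + 4.1443*u^2 - 19.5277*u - 21.6645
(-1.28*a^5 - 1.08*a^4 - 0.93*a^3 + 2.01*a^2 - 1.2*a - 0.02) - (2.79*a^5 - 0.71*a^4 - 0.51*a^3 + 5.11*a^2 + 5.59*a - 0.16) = -4.07*a^5 - 0.37*a^4 - 0.42*a^3 - 3.1*a^2 - 6.79*a + 0.14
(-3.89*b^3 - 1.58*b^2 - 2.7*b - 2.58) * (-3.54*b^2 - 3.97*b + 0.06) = 13.7706*b^5 + 21.0365*b^4 + 15.5972*b^3 + 19.7574*b^2 + 10.0806*b - 0.1548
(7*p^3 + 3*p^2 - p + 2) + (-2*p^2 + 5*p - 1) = 7*p^3 + p^2 + 4*p + 1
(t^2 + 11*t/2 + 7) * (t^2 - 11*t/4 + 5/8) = t^4 + 11*t^3/4 - 15*t^2/2 - 253*t/16 + 35/8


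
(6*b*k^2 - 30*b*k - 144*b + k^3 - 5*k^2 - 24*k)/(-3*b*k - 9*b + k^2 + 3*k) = (-6*b*k + 48*b - k^2 + 8*k)/(3*b - k)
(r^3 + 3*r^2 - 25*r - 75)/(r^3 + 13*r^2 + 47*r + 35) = (r^2 - 2*r - 15)/(r^2 + 8*r + 7)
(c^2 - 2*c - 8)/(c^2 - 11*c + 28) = (c + 2)/(c - 7)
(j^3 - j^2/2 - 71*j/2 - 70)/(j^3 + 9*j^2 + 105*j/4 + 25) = 2*(j - 7)/(2*j + 5)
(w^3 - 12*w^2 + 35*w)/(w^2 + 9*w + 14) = w*(w^2 - 12*w + 35)/(w^2 + 9*w + 14)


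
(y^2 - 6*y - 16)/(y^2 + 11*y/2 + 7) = 2*(y - 8)/(2*y + 7)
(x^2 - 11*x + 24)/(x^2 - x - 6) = (x - 8)/(x + 2)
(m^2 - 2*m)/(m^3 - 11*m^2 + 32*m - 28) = m/(m^2 - 9*m + 14)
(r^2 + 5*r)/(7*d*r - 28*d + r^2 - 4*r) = r*(r + 5)/(7*d*r - 28*d + r^2 - 4*r)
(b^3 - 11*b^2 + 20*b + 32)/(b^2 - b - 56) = (b^2 - 3*b - 4)/(b + 7)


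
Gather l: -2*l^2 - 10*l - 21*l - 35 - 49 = -2*l^2 - 31*l - 84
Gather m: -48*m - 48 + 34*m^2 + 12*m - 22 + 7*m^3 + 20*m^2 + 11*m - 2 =7*m^3 + 54*m^2 - 25*m - 72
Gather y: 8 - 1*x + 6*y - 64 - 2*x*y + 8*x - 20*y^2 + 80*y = 7*x - 20*y^2 + y*(86 - 2*x) - 56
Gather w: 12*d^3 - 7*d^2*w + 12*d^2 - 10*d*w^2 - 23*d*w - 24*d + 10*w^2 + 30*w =12*d^3 + 12*d^2 - 24*d + w^2*(10 - 10*d) + w*(-7*d^2 - 23*d + 30)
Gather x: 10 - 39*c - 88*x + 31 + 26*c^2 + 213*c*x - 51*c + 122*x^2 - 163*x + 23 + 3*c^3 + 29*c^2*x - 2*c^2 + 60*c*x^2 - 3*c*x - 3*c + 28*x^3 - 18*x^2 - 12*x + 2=3*c^3 + 24*c^2 - 93*c + 28*x^3 + x^2*(60*c + 104) + x*(29*c^2 + 210*c - 263) + 66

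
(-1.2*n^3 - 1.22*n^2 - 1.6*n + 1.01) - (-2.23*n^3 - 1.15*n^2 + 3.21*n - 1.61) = 1.03*n^3 - 0.0700000000000001*n^2 - 4.81*n + 2.62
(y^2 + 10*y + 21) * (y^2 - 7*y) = y^4 + 3*y^3 - 49*y^2 - 147*y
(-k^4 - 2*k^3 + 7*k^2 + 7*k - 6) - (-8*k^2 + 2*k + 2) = -k^4 - 2*k^3 + 15*k^2 + 5*k - 8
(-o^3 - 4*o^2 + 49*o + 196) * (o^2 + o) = -o^5 - 5*o^4 + 45*o^3 + 245*o^2 + 196*o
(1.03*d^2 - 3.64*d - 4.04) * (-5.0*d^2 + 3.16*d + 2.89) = -5.15*d^4 + 21.4548*d^3 + 11.6743*d^2 - 23.286*d - 11.6756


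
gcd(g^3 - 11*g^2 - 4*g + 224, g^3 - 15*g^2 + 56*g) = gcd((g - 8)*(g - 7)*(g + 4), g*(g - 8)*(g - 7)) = g^2 - 15*g + 56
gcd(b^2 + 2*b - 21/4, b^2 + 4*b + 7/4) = b + 7/2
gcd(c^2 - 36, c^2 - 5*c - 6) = c - 6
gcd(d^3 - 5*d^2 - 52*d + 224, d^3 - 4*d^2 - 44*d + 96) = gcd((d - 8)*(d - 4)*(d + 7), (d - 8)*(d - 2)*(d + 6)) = d - 8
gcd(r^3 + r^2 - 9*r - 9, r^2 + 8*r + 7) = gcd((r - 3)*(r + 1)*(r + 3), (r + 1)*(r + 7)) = r + 1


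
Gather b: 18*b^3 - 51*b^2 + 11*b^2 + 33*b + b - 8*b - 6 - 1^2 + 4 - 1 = 18*b^3 - 40*b^2 + 26*b - 4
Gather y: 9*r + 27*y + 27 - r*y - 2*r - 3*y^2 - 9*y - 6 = 7*r - 3*y^2 + y*(18 - r) + 21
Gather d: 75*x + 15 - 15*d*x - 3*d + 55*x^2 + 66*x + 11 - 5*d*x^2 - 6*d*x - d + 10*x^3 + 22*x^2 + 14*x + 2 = d*(-5*x^2 - 21*x - 4) + 10*x^3 + 77*x^2 + 155*x + 28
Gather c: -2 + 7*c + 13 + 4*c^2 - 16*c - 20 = 4*c^2 - 9*c - 9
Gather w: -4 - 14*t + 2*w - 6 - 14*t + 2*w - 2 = -28*t + 4*w - 12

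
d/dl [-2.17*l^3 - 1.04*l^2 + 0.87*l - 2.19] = -6.51*l^2 - 2.08*l + 0.87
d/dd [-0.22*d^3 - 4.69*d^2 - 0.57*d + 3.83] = -0.66*d^2 - 9.38*d - 0.57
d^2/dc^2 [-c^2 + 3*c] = -2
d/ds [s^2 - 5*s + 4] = 2*s - 5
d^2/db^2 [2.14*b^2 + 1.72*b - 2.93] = 4.28000000000000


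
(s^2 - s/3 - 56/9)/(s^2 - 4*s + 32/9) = (3*s + 7)/(3*s - 4)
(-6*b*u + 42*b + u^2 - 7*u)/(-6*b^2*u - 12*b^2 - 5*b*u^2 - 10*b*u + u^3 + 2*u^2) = (u - 7)/(b*u + 2*b + u^2 + 2*u)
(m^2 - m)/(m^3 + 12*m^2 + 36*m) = (m - 1)/(m^2 + 12*m + 36)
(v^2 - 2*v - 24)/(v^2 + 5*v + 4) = (v - 6)/(v + 1)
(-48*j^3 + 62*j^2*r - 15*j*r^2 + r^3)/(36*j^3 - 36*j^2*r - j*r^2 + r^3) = (-8*j + r)/(6*j + r)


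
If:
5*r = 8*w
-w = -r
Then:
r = 0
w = 0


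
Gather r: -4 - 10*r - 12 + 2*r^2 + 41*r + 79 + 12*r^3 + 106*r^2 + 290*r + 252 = 12*r^3 + 108*r^2 + 321*r + 315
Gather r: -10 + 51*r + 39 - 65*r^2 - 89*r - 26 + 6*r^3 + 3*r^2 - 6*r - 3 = 6*r^3 - 62*r^2 - 44*r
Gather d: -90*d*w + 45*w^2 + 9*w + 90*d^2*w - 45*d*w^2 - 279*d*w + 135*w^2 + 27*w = 90*d^2*w + d*(-45*w^2 - 369*w) + 180*w^2 + 36*w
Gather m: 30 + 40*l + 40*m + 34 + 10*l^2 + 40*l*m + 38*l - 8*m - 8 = 10*l^2 + 78*l + m*(40*l + 32) + 56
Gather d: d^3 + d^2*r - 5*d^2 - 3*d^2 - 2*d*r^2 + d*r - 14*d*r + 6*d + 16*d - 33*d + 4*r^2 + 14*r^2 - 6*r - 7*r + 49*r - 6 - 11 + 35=d^3 + d^2*(r - 8) + d*(-2*r^2 - 13*r - 11) + 18*r^2 + 36*r + 18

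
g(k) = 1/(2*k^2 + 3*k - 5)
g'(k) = (-4*k - 3)/(2*k^2 + 3*k - 5)^2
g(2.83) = 0.05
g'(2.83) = -0.04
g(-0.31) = -0.17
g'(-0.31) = -0.05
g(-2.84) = 0.38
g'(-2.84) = 1.23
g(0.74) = -0.59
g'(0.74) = -2.10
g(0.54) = -0.36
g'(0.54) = -0.66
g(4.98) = 0.02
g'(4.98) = -0.01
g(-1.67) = -0.23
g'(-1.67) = 0.19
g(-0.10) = -0.19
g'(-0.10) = -0.09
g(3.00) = 0.05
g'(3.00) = -0.03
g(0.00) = -0.20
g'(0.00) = -0.12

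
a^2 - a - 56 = (a - 8)*(a + 7)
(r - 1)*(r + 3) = r^2 + 2*r - 3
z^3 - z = z*(z - 1)*(z + 1)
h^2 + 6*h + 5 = (h + 1)*(h + 5)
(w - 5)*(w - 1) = w^2 - 6*w + 5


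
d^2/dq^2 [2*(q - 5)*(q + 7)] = 4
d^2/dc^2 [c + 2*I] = 0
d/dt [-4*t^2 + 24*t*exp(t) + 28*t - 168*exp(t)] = 24*t*exp(t) - 8*t - 144*exp(t) + 28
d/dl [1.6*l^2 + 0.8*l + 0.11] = 3.2*l + 0.8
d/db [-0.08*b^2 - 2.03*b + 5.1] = -0.16*b - 2.03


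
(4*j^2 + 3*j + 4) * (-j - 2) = -4*j^3 - 11*j^2 - 10*j - 8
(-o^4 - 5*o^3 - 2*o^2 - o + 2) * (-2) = 2*o^4 + 10*o^3 + 4*o^2 + 2*o - 4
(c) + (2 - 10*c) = 2 - 9*c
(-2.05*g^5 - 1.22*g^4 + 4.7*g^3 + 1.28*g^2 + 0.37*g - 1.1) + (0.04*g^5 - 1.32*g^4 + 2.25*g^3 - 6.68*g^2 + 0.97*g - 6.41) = -2.01*g^5 - 2.54*g^4 + 6.95*g^3 - 5.4*g^2 + 1.34*g - 7.51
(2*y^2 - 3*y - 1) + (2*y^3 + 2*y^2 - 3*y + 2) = 2*y^3 + 4*y^2 - 6*y + 1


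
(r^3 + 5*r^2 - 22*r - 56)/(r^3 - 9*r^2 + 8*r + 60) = (r^2 + 3*r - 28)/(r^2 - 11*r + 30)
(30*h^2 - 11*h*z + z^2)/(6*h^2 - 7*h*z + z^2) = (-5*h + z)/(-h + z)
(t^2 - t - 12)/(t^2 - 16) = (t + 3)/(t + 4)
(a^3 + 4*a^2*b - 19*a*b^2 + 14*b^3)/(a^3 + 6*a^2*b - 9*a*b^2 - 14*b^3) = (a - b)/(a + b)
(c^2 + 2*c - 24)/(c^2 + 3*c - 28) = (c + 6)/(c + 7)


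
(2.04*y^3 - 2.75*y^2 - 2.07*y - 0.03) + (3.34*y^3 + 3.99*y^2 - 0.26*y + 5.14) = 5.38*y^3 + 1.24*y^2 - 2.33*y + 5.11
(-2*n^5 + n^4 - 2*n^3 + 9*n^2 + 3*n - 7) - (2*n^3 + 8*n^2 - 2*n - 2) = -2*n^5 + n^4 - 4*n^3 + n^2 + 5*n - 5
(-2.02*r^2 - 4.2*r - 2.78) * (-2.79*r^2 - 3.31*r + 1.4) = 5.6358*r^4 + 18.4042*r^3 + 18.8302*r^2 + 3.3218*r - 3.892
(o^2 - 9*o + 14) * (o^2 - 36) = o^4 - 9*o^3 - 22*o^2 + 324*o - 504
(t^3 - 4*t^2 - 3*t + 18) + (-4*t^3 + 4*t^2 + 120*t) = -3*t^3 + 117*t + 18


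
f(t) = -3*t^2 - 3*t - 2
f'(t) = -6*t - 3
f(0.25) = -2.94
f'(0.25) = -4.50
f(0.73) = -5.79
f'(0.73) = -7.38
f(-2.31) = -11.08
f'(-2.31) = 10.86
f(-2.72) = -16.04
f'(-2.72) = 13.32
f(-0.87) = -1.66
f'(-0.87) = 2.22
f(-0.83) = -1.58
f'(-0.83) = 1.98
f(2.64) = -30.83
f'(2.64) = -18.84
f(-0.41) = -1.27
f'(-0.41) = -0.54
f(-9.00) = -218.00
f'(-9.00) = 51.00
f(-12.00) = -398.00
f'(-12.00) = 69.00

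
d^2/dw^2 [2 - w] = 0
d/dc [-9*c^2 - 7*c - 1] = -18*c - 7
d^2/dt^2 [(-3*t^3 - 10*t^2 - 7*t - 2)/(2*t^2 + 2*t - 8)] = 6*(-2*t^3 - 15*t^2 - 39*t - 33)/(t^6 + 3*t^5 - 9*t^4 - 23*t^3 + 36*t^2 + 48*t - 64)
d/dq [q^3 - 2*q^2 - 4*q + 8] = 3*q^2 - 4*q - 4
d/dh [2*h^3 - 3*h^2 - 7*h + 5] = 6*h^2 - 6*h - 7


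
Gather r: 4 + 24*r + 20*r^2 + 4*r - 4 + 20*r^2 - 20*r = 40*r^2 + 8*r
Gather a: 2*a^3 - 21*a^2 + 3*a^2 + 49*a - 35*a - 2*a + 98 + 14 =2*a^3 - 18*a^2 + 12*a + 112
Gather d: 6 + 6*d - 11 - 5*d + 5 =d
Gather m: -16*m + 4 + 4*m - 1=3 - 12*m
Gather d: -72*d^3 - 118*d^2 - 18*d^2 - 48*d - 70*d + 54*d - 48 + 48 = -72*d^3 - 136*d^2 - 64*d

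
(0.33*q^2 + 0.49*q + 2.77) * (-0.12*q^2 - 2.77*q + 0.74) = -0.0396*q^4 - 0.9729*q^3 - 1.4455*q^2 - 7.3103*q + 2.0498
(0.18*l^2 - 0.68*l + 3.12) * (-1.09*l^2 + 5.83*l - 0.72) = -0.1962*l^4 + 1.7906*l^3 - 7.4948*l^2 + 18.6792*l - 2.2464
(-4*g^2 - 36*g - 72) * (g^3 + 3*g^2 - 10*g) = -4*g^5 - 48*g^4 - 140*g^3 + 144*g^2 + 720*g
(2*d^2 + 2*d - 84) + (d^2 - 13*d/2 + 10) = 3*d^2 - 9*d/2 - 74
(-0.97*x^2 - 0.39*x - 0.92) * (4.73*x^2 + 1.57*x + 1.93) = -4.5881*x^4 - 3.3676*x^3 - 6.836*x^2 - 2.1971*x - 1.7756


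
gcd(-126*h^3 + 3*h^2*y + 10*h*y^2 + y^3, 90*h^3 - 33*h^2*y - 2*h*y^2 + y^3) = -18*h^2 + 3*h*y + y^2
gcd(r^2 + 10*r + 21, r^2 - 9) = r + 3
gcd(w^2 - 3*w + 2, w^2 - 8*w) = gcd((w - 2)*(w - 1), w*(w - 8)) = 1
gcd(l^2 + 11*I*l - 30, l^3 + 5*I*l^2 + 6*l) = l + 6*I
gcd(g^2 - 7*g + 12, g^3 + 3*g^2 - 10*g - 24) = g - 3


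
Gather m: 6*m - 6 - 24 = 6*m - 30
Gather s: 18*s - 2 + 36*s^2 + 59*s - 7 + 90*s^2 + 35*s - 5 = 126*s^2 + 112*s - 14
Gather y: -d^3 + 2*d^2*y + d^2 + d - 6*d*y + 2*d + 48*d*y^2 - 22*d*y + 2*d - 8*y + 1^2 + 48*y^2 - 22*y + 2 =-d^3 + d^2 + 5*d + y^2*(48*d + 48) + y*(2*d^2 - 28*d - 30) + 3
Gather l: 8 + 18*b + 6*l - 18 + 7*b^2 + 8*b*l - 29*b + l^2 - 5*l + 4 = 7*b^2 - 11*b + l^2 + l*(8*b + 1) - 6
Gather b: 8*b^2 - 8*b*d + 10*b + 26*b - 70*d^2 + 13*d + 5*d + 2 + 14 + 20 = 8*b^2 + b*(36 - 8*d) - 70*d^2 + 18*d + 36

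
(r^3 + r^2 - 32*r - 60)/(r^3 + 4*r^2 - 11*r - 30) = (r - 6)/(r - 3)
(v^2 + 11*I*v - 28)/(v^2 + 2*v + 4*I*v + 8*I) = (v + 7*I)/(v + 2)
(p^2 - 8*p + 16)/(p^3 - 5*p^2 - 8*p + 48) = 1/(p + 3)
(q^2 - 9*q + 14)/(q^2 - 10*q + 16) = (q - 7)/(q - 8)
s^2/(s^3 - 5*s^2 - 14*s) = s/(s^2 - 5*s - 14)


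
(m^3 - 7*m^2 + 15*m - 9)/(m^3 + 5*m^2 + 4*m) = (m^3 - 7*m^2 + 15*m - 9)/(m*(m^2 + 5*m + 4))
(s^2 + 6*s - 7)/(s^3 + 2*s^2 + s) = (s^2 + 6*s - 7)/(s*(s^2 + 2*s + 1))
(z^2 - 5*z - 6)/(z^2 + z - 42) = (z + 1)/(z + 7)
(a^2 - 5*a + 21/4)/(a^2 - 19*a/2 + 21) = (a - 3/2)/(a - 6)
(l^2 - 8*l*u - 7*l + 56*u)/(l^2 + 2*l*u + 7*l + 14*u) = (l^2 - 8*l*u - 7*l + 56*u)/(l^2 + 2*l*u + 7*l + 14*u)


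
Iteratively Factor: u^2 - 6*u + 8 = (u - 4)*(u - 2)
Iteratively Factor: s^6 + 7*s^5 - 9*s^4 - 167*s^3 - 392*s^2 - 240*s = (s - 5)*(s^5 + 12*s^4 + 51*s^3 + 88*s^2 + 48*s) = (s - 5)*(s + 4)*(s^4 + 8*s^3 + 19*s^2 + 12*s) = (s - 5)*(s + 4)^2*(s^3 + 4*s^2 + 3*s) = (s - 5)*(s + 1)*(s + 4)^2*(s^2 + 3*s) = s*(s - 5)*(s + 1)*(s + 4)^2*(s + 3)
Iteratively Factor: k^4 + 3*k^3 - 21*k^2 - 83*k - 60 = (k + 3)*(k^3 - 21*k - 20) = (k + 3)*(k + 4)*(k^2 - 4*k - 5) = (k + 1)*(k + 3)*(k + 4)*(k - 5)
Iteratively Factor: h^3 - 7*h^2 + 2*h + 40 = (h + 2)*(h^2 - 9*h + 20) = (h - 5)*(h + 2)*(h - 4)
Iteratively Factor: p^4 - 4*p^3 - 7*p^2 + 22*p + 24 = (p - 4)*(p^3 - 7*p - 6) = (p - 4)*(p - 3)*(p^2 + 3*p + 2) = (p - 4)*(p - 3)*(p + 2)*(p + 1)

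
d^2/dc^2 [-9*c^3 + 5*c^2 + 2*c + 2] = 10 - 54*c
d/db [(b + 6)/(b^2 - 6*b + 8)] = (b^2 - 6*b - 2*(b - 3)*(b + 6) + 8)/(b^2 - 6*b + 8)^2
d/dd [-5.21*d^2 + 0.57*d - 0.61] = 0.57 - 10.42*d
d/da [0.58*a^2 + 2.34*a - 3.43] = 1.16*a + 2.34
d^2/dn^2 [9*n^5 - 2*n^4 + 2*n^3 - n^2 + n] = 180*n^3 - 24*n^2 + 12*n - 2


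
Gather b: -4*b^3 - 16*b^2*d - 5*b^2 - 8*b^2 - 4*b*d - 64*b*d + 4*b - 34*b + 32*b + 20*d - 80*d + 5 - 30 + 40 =-4*b^3 + b^2*(-16*d - 13) + b*(2 - 68*d) - 60*d + 15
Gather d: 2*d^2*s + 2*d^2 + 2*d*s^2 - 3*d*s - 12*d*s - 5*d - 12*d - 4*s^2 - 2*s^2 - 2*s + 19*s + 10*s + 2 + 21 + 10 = d^2*(2*s + 2) + d*(2*s^2 - 15*s - 17) - 6*s^2 + 27*s + 33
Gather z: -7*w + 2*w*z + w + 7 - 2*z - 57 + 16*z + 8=-6*w + z*(2*w + 14) - 42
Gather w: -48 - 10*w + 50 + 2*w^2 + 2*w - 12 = 2*w^2 - 8*w - 10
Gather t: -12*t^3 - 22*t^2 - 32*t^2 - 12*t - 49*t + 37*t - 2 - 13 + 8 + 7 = -12*t^3 - 54*t^2 - 24*t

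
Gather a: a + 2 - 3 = a - 1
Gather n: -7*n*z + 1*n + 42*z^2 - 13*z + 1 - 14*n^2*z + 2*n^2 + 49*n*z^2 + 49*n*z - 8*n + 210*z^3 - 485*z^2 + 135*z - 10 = n^2*(2 - 14*z) + n*(49*z^2 + 42*z - 7) + 210*z^3 - 443*z^2 + 122*z - 9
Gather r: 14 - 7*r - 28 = -7*r - 14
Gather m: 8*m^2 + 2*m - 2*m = 8*m^2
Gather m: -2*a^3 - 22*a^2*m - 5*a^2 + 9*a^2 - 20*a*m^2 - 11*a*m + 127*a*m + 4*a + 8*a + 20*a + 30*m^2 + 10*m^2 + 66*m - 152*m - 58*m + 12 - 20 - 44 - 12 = -2*a^3 + 4*a^2 + 32*a + m^2*(40 - 20*a) + m*(-22*a^2 + 116*a - 144) - 64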